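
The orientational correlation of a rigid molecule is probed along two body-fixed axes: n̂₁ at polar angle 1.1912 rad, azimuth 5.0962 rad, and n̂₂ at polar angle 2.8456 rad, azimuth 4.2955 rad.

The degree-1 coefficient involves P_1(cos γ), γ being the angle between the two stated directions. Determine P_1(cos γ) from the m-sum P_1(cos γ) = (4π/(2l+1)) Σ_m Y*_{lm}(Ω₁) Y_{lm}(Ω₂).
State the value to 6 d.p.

-0.165812

Addition theorem: P_1(cos γ) = (4π/3) Σ_m Y*_{lm}(Ω₁) Y_{lm}(Ω₂), m = −1…1:
  m=-1: Y*=+0.120163-0.297553i  Y=-0.040806+0.092146i  product +0.022515+0.023215i
  m=+0: Y*=+0.181049-0.000000i  Y=-0.467355+0.000000i  product -0.084614+0.000000i
  m=+1: Y*=-0.120163-0.297553i  Y=+0.040806+0.092146i  product +0.022515-0.023215i
Σ over m = -0.039585+0.000000i; ×(4π/3) → -0.165812+0.000000i. Real part: -0.165812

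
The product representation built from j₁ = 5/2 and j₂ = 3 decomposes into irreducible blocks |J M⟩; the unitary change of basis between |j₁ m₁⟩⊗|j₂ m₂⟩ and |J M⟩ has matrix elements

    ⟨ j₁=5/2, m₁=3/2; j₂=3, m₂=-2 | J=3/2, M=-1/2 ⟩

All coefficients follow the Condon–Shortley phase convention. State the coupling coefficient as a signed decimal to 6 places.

-0.218218

j₁+j₂−J=4  J+j₁−j₂=1  J−j₁+j₂=2  j₁+j₂+J+1=8
(j₁±m₁, j₂±m₂, J±M) = (4,1,1,5,1,2)
P² = 192/7
sum k=0..1:
  [0] +1/24 = 1/24
  [1] −1/12 = -1/12
S = -1/24
C² = P²·S² = 1/21 ; C = -0.218218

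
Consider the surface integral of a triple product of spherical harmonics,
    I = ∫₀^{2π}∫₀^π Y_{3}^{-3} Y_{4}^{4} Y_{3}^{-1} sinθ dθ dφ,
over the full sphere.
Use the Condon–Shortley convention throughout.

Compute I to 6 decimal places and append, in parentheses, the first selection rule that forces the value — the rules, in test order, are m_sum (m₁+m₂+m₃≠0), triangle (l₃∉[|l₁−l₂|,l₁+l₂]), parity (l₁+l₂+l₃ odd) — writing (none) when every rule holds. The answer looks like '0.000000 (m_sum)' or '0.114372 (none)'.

m-sum 0 ✓  L=10 even ✓  1≤3≤7 ✓
Π(2lᵢ+1) = 7×9×7 = 441
triangle coeff Δ(3,4,3) = 1/34650
Σ_t [1,3]: t=1:−1/72 t=2:+1/16 t=3:−1/72 = 5/144
(3j)²=2/77 [(3 4 3; 0 0 0)], sign=-1
Σ_t [4,4]: t=4:+1/1152 = 1/1152
(3j)²=1/33 [(3 4 3; -3 4 -1)], sign=+1
⇒ 4πI² = 42/121
I = (-1)√(42/121/(4π)) = -0.16619847
No selection rule forces the value: the integral is nonzero (none).

-0.166198 (none)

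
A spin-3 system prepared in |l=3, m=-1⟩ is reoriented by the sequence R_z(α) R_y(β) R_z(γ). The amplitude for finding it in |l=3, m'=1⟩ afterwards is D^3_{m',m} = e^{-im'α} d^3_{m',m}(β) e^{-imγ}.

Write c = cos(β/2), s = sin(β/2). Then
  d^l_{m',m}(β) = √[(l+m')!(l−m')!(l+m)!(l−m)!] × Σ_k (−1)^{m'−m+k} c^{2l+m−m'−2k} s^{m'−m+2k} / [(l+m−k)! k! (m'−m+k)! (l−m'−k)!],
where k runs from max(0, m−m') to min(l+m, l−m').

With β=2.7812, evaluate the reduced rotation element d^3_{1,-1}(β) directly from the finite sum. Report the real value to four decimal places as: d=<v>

d=0.6720

d^3_{1,-1}(β=2.7812) via the finite sum:
c=cos(2.781200/2)=0.179223, s=sin(2.781200/2)=0.983809; N=√[24·2·2·24]=48.000000
k: max(0,(-1)−(1))=0 … min(3+(-1),3−(1))=2
  k=0: (−1)^2·48.0000/(8)·0.1792^4·0.9838^2 = +0.005992
  k=1: (−1)^3·48.0000/(6)·0.1792^2·0.9838^4 = -0.240723
  k=2: (−1)^4·48.0000/(48)·0.1792^0·0.9838^6 = +0.906700
d^3_{1,-1}(2.7812) = +0.005992 -0.240723 +0.906700 = +0.671968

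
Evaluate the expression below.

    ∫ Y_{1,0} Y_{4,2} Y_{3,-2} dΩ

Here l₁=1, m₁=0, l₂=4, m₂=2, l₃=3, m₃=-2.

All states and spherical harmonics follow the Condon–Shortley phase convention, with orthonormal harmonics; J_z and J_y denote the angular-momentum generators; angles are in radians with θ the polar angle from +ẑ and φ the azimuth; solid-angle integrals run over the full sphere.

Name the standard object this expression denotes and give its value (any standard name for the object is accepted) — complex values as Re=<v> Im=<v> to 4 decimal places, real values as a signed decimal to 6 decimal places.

Gaunt coefficient, +0.213244

This is a Gaunt coefficient — the integral of a triple product of spherical harmonics over the sphere.
m-sum 0 ✓  L=8 even ✓  3≤3≤5 ✓
Π(2lᵢ+1) = 3×9×7 = 189
triangle coeff Δ(1,4,3) = 1/252
Σ_t [1,1]: t=1:−1/36 = -1/36
(3j)²=4/63 [(1 4 3; 0 0 0)], sign=+1
Σ_t [1,1]: t=1:−1/120 = -1/120
(3j)²=1/21 [(1 4 3; 0 2 -2)], sign=+1
⇒ 4πI² = 4/7
I = (+1)√(4/7/(4π)) = 0.21324362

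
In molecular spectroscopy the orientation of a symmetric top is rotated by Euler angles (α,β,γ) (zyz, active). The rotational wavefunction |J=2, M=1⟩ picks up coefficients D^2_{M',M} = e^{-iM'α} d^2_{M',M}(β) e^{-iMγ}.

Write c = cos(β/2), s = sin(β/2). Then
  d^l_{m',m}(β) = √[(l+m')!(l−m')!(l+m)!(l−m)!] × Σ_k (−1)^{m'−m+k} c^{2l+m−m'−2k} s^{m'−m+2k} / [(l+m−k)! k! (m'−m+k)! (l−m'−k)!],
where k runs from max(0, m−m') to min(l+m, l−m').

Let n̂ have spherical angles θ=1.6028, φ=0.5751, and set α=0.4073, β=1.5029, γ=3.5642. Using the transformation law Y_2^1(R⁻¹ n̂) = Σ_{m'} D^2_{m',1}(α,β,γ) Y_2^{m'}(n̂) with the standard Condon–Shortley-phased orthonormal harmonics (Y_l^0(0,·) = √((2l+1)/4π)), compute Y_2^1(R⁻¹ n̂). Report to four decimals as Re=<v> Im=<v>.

Re=0.1202 Im=0.0847

Need the full column D^2_{m',1} for m'=−2..2 at α=0.4073, β=1.5029, γ=3.5642.
cos(β/2)=0.730700, sin(β/2)=0.682699
d^2_{-2,1}: single k=3 term ⇒ +0.465004;  D = -0.429733-0.177646i
d^2_{-1,1}: k∈[2..3] ⇒ +0.746548 -0.217229 = +0.529319;  D = -0.529257+0.008102i
d^2_{0,1}: k∈[1..2] ⇒ +0.652412 -0.569511 = +0.082900;  D = -0.075607+0.034001i
d^2_{1,1}: k∈[0..1] ⇒ +0.285073 -0.746548 = -0.461475;  D = +0.311470-0.340508i
d^2_{2,1}: single k=0 term ⇒ -0.532692;  D = +0.174423-0.503326i
Y_2^{m'}(θ=1.6028,φ=0.5751) and Σ D·Y over m':
  (-0.4297-0.1776i)·(+0.1576-0.3522i)  (-0.5293+0.0081i)·(-0.0207+0.0134i)  (-0.0756+0.0340i)·(-0.3144+0.0000i)  (+0.3115-0.3405i)·(+0.0207+0.0134i)  (+0.1744-0.5033i)·(+0.1576+0.3522i)
Y_2^1(R⁻¹ n̂) = +0.120165+0.084676i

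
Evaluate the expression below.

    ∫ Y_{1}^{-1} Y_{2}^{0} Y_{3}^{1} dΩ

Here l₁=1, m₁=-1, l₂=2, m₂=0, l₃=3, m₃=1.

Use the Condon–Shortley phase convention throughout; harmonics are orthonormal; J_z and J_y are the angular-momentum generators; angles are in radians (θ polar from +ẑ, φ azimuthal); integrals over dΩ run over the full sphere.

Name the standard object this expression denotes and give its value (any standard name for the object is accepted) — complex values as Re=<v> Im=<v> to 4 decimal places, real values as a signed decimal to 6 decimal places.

Gaunt coefficient, -0.202301

This is a Gaunt coefficient — the integral of a triple product of spherical harmonics over the sphere.
m-sum 0 ✓  L=6 even ✓  1≤3≤3 ✓
Π(2lᵢ+1) = 3×5×7 = 105
triangle coeff Δ(1,2,3) = 1/105
Σ_t [0,0]: t=0:+1/4 = 1/4
(3j)²=3/35 [(1 2 3; 0 0 0)], sign=-1
Σ_t [0,0]: t=0:+1/8 = 1/8
(3j)²=2/35 [(1 2 3; -1 0 1)], sign=+1
⇒ 4πI² = 18/35
I = (-1)√(18/35/(4π)) = -0.20230066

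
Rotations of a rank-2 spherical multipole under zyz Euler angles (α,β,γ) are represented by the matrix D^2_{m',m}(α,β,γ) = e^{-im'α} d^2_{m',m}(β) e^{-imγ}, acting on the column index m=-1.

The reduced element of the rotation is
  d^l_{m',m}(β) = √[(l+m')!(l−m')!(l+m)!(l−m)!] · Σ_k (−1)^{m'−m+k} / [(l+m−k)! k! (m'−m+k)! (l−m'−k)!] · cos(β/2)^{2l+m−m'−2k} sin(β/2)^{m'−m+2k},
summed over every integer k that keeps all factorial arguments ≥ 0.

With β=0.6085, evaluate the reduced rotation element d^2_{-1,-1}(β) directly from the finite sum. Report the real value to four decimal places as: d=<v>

d=0.5835

d^2_{-1,-1}(β=0.6085) via the finite sum:
With c≡cos(β/2)=0.954072 and s≡sin(β/2)=0.299578, N=[1·6·1·6]^{1/2}=6.000000
The bounds max(0,m−m')=0 and min(l+m,l−m')=1 give 2 terms
  k=0: (−1)^0·6.0000/(6)·0.9541^4·0.2996^0 = +0.828561
  k=1: (−1)^1·6.0000/(2)·0.9541^2·0.2996^2 = -0.245077
d^2_{-1,-1}(0.6085) = +0.828561 -0.245077 = +0.583484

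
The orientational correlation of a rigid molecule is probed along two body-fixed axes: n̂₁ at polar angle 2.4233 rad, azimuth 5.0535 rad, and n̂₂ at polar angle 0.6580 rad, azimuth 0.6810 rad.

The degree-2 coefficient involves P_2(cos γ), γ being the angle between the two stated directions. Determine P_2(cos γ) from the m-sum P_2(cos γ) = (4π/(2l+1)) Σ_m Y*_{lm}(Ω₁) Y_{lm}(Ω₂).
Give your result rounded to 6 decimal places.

Term-by-term m-sum for l=2 (normalisation 4π/5 = 2.513274):
  [-2]  conj(Y_{2,-2})(Ω₁) = -0.12985 - 0.10548j ; Y_{2,-2}(Ω₂) = 0.02994 - 0.14132j ; Δ = -0.01879 + 0.01519j
  [-1]  conj(Y_{2,-1})(Ω₁) = -0.12806 + 0.36074j ; Y_{2,-1}(Ω₂) = 0.29042 - 0.23534j ; Δ = 0.04770 + 0.13491j
  [+0]  conj(Y_{2,0})(Ω₁) = 0.22100 + 0.00000j ; Y_{2,0}(Ω₂) = 0.27694 + 0.00000j ; Δ = 0.06120 + 0.00000j
  [+1]  conj(Y_{2,1})(Ω₁) = 0.12806 + 0.36074j ; Y_{2,1}(Ω₂) = -0.29042 - 0.23534j ; Δ = 0.04770 - 0.13491j
  [+2]  conj(Y_{2,2})(Ω₁) = -0.12985 + 0.10548j ; Y_{2,2}(Ω₂) = 0.02994 + 0.14132j ; Δ = -0.01879 - 0.01519j
Σ over m = 0.11902 - 0.00000j; ×(4π/5) → 0.29913 - 0.00000j. Real part: 0.299134

0.299134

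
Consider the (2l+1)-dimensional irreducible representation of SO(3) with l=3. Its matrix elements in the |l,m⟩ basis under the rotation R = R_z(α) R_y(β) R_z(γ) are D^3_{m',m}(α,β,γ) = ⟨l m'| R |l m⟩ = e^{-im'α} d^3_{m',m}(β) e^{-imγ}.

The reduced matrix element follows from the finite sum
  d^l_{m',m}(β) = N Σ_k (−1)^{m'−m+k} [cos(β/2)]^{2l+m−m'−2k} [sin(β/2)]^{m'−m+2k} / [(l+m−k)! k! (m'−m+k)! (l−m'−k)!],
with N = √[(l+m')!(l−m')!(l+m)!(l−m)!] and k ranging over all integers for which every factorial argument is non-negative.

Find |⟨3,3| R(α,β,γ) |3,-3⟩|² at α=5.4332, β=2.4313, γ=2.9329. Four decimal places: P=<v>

D^3_{3,-3}(5.4332,2.4313,2.9329) = e^{-i·3·5.4332}·d^3_{3,-3}(2.4313)·e^{-i·-3·2.9329}. Compute d first:
c=cos(2.431300/2)=0.347728, s=sin(2.431300/2)=0.937596; N=√[720·1·1·720]=720.000000
Admissible k: 0..0 (factorial args all ≥0)
  k=0: (−1)^6·720.0000/(720)·0.3477^0·0.9376^6 = +0.679350
d^3_{3,-3}(2.4313) = +0.679350
|D^3_{3,-3}|² = |d^3_{3,-3}(β)|² = (+0.679350)² = 0.461516 (the z-rotation phases have unit modulus)

P=0.4615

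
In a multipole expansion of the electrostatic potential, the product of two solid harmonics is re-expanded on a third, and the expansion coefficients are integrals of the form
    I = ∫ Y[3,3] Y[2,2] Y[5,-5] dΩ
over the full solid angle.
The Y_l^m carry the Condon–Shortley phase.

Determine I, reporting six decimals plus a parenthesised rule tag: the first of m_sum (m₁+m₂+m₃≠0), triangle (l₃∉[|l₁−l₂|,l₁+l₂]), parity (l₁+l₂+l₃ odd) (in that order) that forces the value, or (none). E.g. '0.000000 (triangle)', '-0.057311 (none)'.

-0.347235 (none)

m-sum 0 ✓  L=10 even ✓  1≤5≤5 ✓
Π(2lᵢ+1) = 7×5×11 = 385
triangle coeff Δ(3,2,5) = 1/2310
Σ_t [0,0]: t=0:+1/144 = 1/144
(3j)²=10/231 [(3 2 5; 0 0 0)], sign=-1
Σ_t [0,0]: t=0:+1/17280 = 1/17280
(3j)²=1/11 [(3 2 5; 3 2 -5)], sign=+1
⇒ 4πI² = 50/33
I = (-1)√(50/33/(4π)) = -0.34723469
No selection rule forces the value: the integral is nonzero (none).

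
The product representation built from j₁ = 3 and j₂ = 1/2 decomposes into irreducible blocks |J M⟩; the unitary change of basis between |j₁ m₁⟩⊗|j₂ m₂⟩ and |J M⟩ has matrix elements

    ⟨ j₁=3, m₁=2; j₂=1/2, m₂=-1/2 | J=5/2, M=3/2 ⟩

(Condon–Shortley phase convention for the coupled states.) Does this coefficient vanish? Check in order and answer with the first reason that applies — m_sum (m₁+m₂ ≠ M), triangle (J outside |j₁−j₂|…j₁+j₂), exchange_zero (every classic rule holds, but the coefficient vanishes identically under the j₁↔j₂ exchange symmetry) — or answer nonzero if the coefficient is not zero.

nonzero

m-sum: m₁+m₂ = 2+(-1/2) = 3/2, M = 3/2  ✓
triangle: |j₁−j₂| = 5/2 ≤ J = 5/2 ≤ j₁+j₂ = 7/2  ✓
exchange: j₁≠j₂ or m₁≠m₂ — the exchange symmetry imposes no constraint here
value check: CG = +√(5/7) = +0.845154 ≠ 0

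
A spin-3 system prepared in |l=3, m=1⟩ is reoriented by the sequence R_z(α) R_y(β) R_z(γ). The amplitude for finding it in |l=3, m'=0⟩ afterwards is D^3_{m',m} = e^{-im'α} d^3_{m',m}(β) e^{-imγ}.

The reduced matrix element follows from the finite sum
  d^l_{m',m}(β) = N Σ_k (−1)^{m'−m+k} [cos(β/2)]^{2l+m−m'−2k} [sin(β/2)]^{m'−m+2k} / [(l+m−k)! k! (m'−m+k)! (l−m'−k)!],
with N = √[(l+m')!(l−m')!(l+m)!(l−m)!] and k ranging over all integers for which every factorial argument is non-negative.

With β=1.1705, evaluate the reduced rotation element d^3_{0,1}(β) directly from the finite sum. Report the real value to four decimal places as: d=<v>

d=-0.0960

d^3_{0,1}(β=1.1705) via the finite sum:
Half-angle: c=0.833574, s=0.552408. N=√(6·6·24·2)=41.569219
k: max(0,(1)−(0))=1 … min(3+(1),3−(0))=3
  k=1: (−1)^0·41.5692/(12)·0.8336^5·0.5524^1 = +0.770143
  k=2: (−1)^1·41.5692/(4)·0.8336^3·0.5524^3 = -1.014668
  k=3: (−1)^2·41.5692/(12)·0.8336^1·0.5524^5 = +0.148537
d^3_{0,1}(1.1705) = +0.770143 -1.014668 +0.148537 = -0.095988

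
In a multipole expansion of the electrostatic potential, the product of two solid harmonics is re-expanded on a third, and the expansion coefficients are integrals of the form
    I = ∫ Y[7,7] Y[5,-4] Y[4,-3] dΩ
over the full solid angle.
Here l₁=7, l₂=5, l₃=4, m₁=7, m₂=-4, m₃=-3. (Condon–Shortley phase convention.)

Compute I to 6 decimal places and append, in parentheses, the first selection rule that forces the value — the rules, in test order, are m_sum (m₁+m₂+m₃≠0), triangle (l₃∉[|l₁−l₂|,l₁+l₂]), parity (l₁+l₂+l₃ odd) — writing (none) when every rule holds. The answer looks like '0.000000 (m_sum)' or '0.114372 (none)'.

m-sum 0 ✓  L=16 even ✓  2≤4≤12 ✓
Π(2lᵢ+1) = 15×11×9 = 1485
triangle coeff Δ(7,5,4) = 1/6126120
Σ_t [3,5]: t=3:−1/69120 t=4:+1/20736 t=5:−1/69120 = 1/51840
(3j)²=280/21879 [(7 5 4; 0 0 0)], sign=+1
Σ_t [0,0]: t=0:+1/29030400 = 1/29030400
(3j)²=21/680 [(7 5 4; 7 -4 -3)], sign=-1
⇒ 4πI² = 2205/3757
I = (-1)√(2205/3757/(4π)) = -0.21611194
No selection rule forces the value: the integral is nonzero (none).

-0.216112 (none)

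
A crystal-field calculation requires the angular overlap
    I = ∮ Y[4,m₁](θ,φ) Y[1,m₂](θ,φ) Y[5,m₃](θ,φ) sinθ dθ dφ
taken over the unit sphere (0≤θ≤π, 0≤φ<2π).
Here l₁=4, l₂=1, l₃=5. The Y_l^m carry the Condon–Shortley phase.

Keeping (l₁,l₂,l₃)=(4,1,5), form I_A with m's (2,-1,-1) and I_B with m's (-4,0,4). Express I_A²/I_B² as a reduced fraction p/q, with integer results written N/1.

2/3

Shared (l₁,l₂,l₃)=(4,1,5): N and (l;000)² cancel in I_A²/I_B².
A: Δ = 0!·8!·2!/11! = 1/495; Racah Σ t=0..0: t=0:+1/2880 = 1/2880; ⇒ 3j(4 1 5; 2 -1 -1)² = 2/165, sgn +1
B: Δ = 0!·8!·2!/11! = 1/495; Racah Σ t=0..0: t=0:+1/40320 = 1/40320; ⇒ 3j(4 1 5; -4 0 4)² = 1/55, sgn -1
I_A²/I_B² = (2/165)/(1/55) = 2/3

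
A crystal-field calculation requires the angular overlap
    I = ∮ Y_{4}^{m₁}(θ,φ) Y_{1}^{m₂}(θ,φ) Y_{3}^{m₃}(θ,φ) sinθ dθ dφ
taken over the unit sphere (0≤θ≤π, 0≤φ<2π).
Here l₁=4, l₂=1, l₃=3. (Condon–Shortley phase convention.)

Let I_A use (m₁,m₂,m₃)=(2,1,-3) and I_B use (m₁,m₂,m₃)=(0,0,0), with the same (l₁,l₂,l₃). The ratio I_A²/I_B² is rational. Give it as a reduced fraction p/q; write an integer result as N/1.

1/16

Same 4,1,3: normalisation and zero-m 3j drop out of the ratio.
A: Δ: 2! 6! 0! / 9! → 1/252; sum: t=2:+1/1440 = 1/1440; 3j²(4 1 3; 2 1 -3) = Δ·Π!·Σ² = 1/252  (sign +1)
B: Δ: 2! 6! 0! / 9! → 1/252; sum: t=1:−1/36 = -1/36; 3j²(4 1 3; 0 0 0) = Δ·Π!·Σ² = 4/63  (sign +1)
I_A²/I_B² = (1/252)/(4/63) = 1/16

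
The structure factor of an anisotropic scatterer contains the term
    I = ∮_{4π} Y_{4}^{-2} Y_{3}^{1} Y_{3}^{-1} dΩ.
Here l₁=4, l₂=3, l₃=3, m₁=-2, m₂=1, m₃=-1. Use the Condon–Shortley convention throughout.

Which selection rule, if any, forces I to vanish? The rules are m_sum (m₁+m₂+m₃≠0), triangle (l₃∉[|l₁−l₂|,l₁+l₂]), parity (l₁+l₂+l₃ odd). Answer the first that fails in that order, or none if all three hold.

m_sum

m₁+m₂+m₃ = -2 + 1 − 1 = -2  ✗
triangle: |4−3|=1 ≤ l₃=3 ≤ 4+3=7
parity: l₁+l₂+l₃ = 10 is even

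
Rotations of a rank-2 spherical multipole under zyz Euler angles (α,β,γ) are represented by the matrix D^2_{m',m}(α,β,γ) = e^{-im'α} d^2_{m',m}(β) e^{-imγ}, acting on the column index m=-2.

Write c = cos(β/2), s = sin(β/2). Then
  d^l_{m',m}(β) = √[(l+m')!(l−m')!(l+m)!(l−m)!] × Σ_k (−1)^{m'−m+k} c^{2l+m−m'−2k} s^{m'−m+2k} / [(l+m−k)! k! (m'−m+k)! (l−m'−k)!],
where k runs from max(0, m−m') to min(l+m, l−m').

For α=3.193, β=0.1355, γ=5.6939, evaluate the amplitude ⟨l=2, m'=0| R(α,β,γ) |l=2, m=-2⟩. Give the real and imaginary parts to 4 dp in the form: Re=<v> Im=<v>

D^2_{0,-2}(3.1930,0.1355,5.6939) = e^{-i·0·3.1930}·d^2_{0,-2}(0.1355)·e^{-i·-2·5.6939}. Compute d first:
c=cos(0.135500/2)=0.997706, s=sin(0.135500/2)=0.067698; N=√[2·2·1·24]=9.797959
k: max(0,(-2)−(0))=0 … min(2+(-2),2−(0))=0
  k=0: (−1)^2·9.7980/(4)·0.9977^2·0.0677^2 = +0.011175
d^2_{0,-2}(0.1355) = +0.011175
Phases: e^{-i·(0)·3.1930}=+1.000000+0.000000i, e^{-i·(-2)·5.6939}=+0.382246-0.924061i ⇒ D=+0.004271-0.010326i

Re=0.0043 Im=-0.0103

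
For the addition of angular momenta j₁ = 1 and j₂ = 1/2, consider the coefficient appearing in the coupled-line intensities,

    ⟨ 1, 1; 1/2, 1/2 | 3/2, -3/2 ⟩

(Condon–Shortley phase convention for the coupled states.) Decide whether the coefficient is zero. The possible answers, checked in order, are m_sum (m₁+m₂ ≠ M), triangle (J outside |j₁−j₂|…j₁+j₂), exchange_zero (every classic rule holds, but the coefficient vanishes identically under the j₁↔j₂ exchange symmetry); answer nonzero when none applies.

m-sum: m₁+m₂ = 1+1/2 = 3/2, M = -3/2  ✗ ⇒ coefficient is 0

m_sum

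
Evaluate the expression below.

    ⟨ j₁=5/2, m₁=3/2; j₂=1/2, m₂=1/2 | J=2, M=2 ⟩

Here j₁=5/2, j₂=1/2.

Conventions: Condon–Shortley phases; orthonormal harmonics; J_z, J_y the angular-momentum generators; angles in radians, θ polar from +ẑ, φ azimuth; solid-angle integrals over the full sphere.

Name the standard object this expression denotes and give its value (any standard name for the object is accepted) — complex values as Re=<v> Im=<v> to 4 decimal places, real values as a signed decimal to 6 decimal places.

Clebsch–Gordan coefficient, −√(1/6) ≈ -0.408248

This is a Clebsch–Gordan (vector-coupling) coefficient.
j₁+j₂−J=1  J+j₁−j₂=4  J−j₁+j₂=0  j₁+j₂+J+1=6
(j₁±m₁, j₂±m₂, J±M) = (4,1,1,0,4,0)
P² = 96
sum k=1..1:
  [1] −1/24 = -1/24
S = -1/24
C² = P²·S² = 1/6 ; C = -0.408248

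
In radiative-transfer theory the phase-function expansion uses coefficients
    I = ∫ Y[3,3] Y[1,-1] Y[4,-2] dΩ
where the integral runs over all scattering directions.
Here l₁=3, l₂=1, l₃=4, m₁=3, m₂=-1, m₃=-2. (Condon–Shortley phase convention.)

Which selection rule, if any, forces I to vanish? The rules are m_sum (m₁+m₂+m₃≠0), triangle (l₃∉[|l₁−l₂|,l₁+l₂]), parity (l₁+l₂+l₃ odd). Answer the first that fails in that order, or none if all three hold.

Σmᵢ = 0  ✓
l₃∈[|l₁−l₂|,l₁+l₂]=[2,4], have l₃=4  ✓
Σlᵢ = 8 ⇒ even  ✓

none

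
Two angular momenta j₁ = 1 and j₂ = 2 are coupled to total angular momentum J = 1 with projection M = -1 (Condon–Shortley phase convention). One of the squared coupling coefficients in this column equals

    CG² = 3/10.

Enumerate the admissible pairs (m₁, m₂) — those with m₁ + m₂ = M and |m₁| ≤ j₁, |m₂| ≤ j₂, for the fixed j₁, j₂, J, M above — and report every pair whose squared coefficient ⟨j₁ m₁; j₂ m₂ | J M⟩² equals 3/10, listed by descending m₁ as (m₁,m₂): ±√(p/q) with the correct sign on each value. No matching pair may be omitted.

Admissible pairs with m₁+m₂ = M = -1: (-1,0), (0,-1), (1,-2)
  (m₁,m₂)=(1,-2): CG² = 3/5, CG = +√(3/5)
  (m₁,m₂)=(0,-1): CG² = 3/10, CG = −√(3/10)   ← matches the target
  (m₁,m₂)=(-1,0): CG² = 1/10, CG = +√(1/10)
Pairs with CG² = 3/10: (0,-1): −√(3/10)

(0,-1): −√(3/10)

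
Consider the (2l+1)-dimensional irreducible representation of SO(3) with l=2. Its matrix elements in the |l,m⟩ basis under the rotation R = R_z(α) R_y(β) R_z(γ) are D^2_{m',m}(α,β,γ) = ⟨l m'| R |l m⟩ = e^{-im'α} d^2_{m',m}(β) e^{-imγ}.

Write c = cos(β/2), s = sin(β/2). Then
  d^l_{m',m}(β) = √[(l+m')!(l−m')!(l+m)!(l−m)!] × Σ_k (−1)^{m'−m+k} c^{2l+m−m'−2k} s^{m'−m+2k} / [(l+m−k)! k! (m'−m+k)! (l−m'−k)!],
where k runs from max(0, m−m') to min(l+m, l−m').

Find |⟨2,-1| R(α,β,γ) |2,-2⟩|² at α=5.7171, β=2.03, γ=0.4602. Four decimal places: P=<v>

P=0.0623

Split into d^2_{-1,-2}(β=2.0300) × two z-phases.
With c≡cos(β/2)=0.527620 and s≡sin(β/2)=0.849481, N=[1·6·1·24]^{1/2}=12.000000
Admissible k: 0..0 (factorial args all ≥0)
  k=0: (−1)^1·12.0000/(6)·0.5276^3·0.8495^1 = -0.249544
d^2_{-1,-2}(2.0300) = -0.249544
|D^2_{-1,-2}|² = |d^2_{-1,-2}(β)|² = (-0.249544)² = 0.062272 (the z-rotation phases have unit modulus)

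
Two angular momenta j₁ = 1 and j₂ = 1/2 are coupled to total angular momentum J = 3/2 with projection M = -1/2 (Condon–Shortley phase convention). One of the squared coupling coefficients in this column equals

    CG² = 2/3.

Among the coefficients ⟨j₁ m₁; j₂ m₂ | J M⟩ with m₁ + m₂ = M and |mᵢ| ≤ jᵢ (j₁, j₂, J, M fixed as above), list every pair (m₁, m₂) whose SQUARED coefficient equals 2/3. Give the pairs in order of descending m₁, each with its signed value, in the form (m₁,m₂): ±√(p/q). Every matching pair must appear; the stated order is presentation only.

Admissible pairs with m₁+m₂ = M = -1/2: (-1,1/2), (0,-1/2)
  (m₁,m₂)=(0,-1/2): CG² = 2/3, CG = +√(2/3)   ← matches the target
  (m₁,m₂)=(-1,1/2): CG² = 1/3, CG = +√(1/3)
Pairs with CG² = 2/3: (0,-1/2): +√(2/3)

(0,-1/2): +√(2/3)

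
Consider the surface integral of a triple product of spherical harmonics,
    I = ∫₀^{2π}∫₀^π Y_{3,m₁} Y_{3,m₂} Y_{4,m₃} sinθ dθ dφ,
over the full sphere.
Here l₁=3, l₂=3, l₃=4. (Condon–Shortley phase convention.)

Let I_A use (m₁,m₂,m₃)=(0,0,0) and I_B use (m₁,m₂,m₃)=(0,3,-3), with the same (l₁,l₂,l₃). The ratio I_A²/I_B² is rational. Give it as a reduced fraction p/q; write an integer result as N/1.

l's match ⇒ only the (l;m) 3-j factors differ between A and B.
A: triangle coeff Δ(3,3,4) = 1/34650; Σ_t [0,2]: t=0:+1/72 t=1:−1/16 t=2:+1/72 = -5/144; (3j)²=2/77 [(3 3 4; 0 0 0)], sign=-1
B: triangle coeff Δ(3,3,4) = 1/34650; Σ_t [2,2]: t=2:+1/288 = 1/288; (3j)²=1/22 [(3 3 4; 0 3 -3)], sign=-1
I_A²/I_B² = (2/77)/(1/22) = 4/7

4/7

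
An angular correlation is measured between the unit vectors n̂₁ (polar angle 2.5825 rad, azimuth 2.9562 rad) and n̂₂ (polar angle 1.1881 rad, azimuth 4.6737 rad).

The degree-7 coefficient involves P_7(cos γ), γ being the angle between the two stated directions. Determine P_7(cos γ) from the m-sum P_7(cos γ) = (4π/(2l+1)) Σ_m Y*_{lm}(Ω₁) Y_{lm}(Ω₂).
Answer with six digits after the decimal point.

Summing Y*_{l m}(θ₁,φ₁)·Y_{l m}(θ₂,φ₂) over m ∈ [−7, 7]; prefactor 4π/(2·7+1) = 0.837758:
  term(m=-7) = +0.001494+0.000903i   from Y*(Ω₁)=-0.001593+0.005688i, Y(Ω₂)=+0.079085-0.284842i
  term(m=-6) = +0.010018-0.012123i   from Y*(Ω₁)=-0.015631+0.031674i, Y(Ω₂)=-0.433309-0.102432i
  term(m=-5) = -0.017628-0.019559i   from Y*(Ω₁)=-0.077146+0.102790i, Y(Ω₂)=-0.039387+0.201060i
  term(m=-4) = +0.062661-0.041667i   from Y*(Ω₁)=-0.230311+0.210959i, Y(Ω₂)=-0.238056-0.037138i
  term(m=-3) = -0.062562-0.132852i   from Y*(Ω₁)=-0.412558+0.256462i, Y(Ω₂)=-0.035007+0.300259i
  term(m=-2) = +0.042988-0.012988i   from Y*(Ω₁)=-0.340940+0.132546i, Y(Ω₂)=-0.122396-0.009490i
  term(m=-1) = +0.006931+0.046904i   from Y*(Ω₁)=+0.146644-0.027503i, Y(Ω₂)=-0.012292+0.317543i
  term(m=+0) = -0.036526+0.000000i   from Y*(Ω₁)=+0.422938-0.000000i, Y(Ω₂)=-0.086363+0.000000i
  term(m=+1) = +0.006931-0.046904i   from Y*(Ω₁)=-0.146644-0.027503i, Y(Ω₂)=+0.012292+0.317543i
  term(m=+2) = +0.042988+0.012988i   from Y*(Ω₁)=-0.340940-0.132546i, Y(Ω₂)=-0.122396+0.009490i
  term(m=+3) = -0.062562+0.132852i   from Y*(Ω₁)=+0.412558+0.256462i, Y(Ω₂)=+0.035007+0.300259i
  term(m=+4) = +0.062661+0.041667i   from Y*(Ω₁)=-0.230311-0.210959i, Y(Ω₂)=-0.238056+0.037138i
  term(m=+5) = -0.017628+0.019559i   from Y*(Ω₁)=+0.077146+0.102790i, Y(Ω₂)=+0.039387+0.201060i
  term(m=+6) = +0.010018+0.012123i   from Y*(Ω₁)=-0.015631-0.031674i, Y(Ω₂)=-0.433309+0.102432i
  term(m=+7) = +0.001494-0.000903i   from Y*(Ω₁)=+0.001593+0.005688i, Y(Ω₂)=-0.079085-0.284842i
Accumulated sum +0.051276+0.000000i; after 4π/(2l+1) scaling, +0.042957+0.000000i ⇒ P_7 = 0.042957

0.042957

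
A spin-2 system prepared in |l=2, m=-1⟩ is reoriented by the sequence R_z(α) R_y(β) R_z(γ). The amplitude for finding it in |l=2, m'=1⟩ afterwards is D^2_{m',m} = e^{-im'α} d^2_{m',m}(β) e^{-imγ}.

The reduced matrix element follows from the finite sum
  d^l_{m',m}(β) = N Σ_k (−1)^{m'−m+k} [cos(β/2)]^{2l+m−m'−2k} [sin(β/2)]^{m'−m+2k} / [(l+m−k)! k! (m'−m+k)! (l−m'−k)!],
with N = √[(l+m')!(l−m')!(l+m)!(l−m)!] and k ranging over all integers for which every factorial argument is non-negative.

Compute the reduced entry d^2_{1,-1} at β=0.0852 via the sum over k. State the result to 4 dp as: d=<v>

d=0.0054

d^2_{1,-1}(β=0.0852) via the finite sum:
With c≡cos(β/2)=0.999093 and s≡sin(β/2)=0.042587, N=[6·1·1·6]^{1/2}=6.000000
k: max(0,(-1)−(1))=0 … min(2+(-1),2−(1))=1
  k=0: (−1)^2·6.0000/(2)·0.9991^2·0.0426^2 = +0.005431
  k=1: (−1)^3·6.0000/(6)·0.9991^0·0.0426^4 = -0.000003
d^2_{1,-1}(0.0852) = +0.005431 -0.000003 = +0.005428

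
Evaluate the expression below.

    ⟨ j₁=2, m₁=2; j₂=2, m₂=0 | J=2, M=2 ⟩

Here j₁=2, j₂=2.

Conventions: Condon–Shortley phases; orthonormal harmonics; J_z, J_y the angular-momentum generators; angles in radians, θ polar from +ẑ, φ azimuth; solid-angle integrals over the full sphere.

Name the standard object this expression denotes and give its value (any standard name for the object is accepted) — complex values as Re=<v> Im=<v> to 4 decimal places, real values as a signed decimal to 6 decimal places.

This is a Clebsch–Gordan (vector-coupling) coefficient.
triangle: 2!*2!*2!/7! = 8/5040
(j±m)!: 4!*0!*2!*2!*4!*0! = 2304
prefactor² = (2J+1)*Δ*N² = 128/7
  k=0: +1/(0!*2!*0!*2!*2!*0!) = 1/8
Σ = 1/8  ⇒  CG² = 128/7*(1/8)² = 2/7
CG = +√(2/7) = +0.534522

Clebsch–Gordan coefficient, +√(2/7) ≈ +0.534522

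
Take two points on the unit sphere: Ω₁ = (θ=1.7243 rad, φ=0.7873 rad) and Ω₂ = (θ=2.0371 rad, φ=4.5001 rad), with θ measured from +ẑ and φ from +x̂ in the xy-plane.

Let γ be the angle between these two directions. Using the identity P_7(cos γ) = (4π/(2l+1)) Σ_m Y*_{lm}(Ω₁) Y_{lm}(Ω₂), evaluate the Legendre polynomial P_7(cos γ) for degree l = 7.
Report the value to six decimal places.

Expand P_7 via completeness: Σ_{m} conj(Y_{7,m}) at Ω₁ times Y_{7,m} at Ω₂ —
  [-7]  conj(Y_{7,-7})(Ω₁) = +0.329789-0.321123i ; Y_{7,-7}(Ω₂) = +0.226051-0.019209i ; Δ = +0.068381-0.078925i
  [-6]  conj(Y_{7,-6})(Ω₁) = -0.003041+0.266459i ; Y_{7,-6}(Ω₂) = +0.125061+0.408535i ; Δ = -0.109238+0.032081i
  [-5]  conj(Y_{7,-5})(Ω₁) = +0.168604+0.171842i ; Y_{7,-5}(Ω₂) = -0.296501+0.165598i ; Δ = -0.078448-0.023031i
  [-4]  conj(Y_{7,-4})(Ω₁) = -0.288533-0.002195i ; Y_{7,-4}(Ω₂) = +0.051661+0.058707i ; Δ = -0.014777-0.017052i
  [-3]  conj(Y_{7,-3})(Ω₁) = -0.116567+0.115244i ; Y_{7,-3}(Ω₂) = -0.210909+0.285133i ; Δ = -0.008275-0.057543i
  [-2]  conj(Y_{7,-2})(Ω₁) = +0.001111-0.292193i ; Y_{7,-2}(Ω₂) = -0.071176-0.032177i ; Δ = -0.009481+0.020761i
  [-1]  conj(Y_{7,-1})(Ω₁) = -0.093952-0.094310i ; Y_{7,-1}(Ω₂) = -0.067396+0.312690i ; Δ = +0.035822-0.023022i
  [+0]  conj(Y_{7,0})(Ω₁) = +0.292435-0.000000i ; Y_{7,0}(Ω₂) = -0.119733+0.000000i ; Δ = -0.035014+0.000000i
  [+1]  conj(Y_{7,1})(Ω₁) = +0.093952-0.094310i ; Y_{7,1}(Ω₂) = +0.067396+0.312690i ; Δ = +0.035822+0.023022i
  [+2]  conj(Y_{7,2})(Ω₁) = +0.001111+0.292193i ; Y_{7,2}(Ω₂) = -0.071176+0.032177i ; Δ = -0.009481-0.020761i
  [+3]  conj(Y_{7,3})(Ω₁) = +0.116567+0.115244i ; Y_{7,3}(Ω₂) = +0.210909+0.285133i ; Δ = -0.008275+0.057543i
  [+4]  conj(Y_{7,4})(Ω₁) = -0.288533+0.002195i ; Y_{7,4}(Ω₂) = +0.051661-0.058707i ; Δ = -0.014777+0.017052i
  [+5]  conj(Y_{7,5})(Ω₁) = -0.168604+0.171842i ; Y_{7,5}(Ω₂) = +0.296501+0.165598i ; Δ = -0.078448+0.023031i
  [+6]  conj(Y_{7,6})(Ω₁) = -0.003041-0.266459i ; Y_{7,6}(Ω₂) = +0.125061-0.408535i ; Δ = -0.109238-0.032081i
  [+7]  conj(Y_{7,7})(Ω₁) = -0.329789-0.321123i ; Y_{7,7}(Ω₂) = -0.226051-0.019209i ; Δ = +0.068381+0.078925i
Accumulated sum -0.267047+0.000000i; after 4π/(2l+1) scaling, -0.223721+0.000000i ⇒ P_7 = -0.223721

-0.223721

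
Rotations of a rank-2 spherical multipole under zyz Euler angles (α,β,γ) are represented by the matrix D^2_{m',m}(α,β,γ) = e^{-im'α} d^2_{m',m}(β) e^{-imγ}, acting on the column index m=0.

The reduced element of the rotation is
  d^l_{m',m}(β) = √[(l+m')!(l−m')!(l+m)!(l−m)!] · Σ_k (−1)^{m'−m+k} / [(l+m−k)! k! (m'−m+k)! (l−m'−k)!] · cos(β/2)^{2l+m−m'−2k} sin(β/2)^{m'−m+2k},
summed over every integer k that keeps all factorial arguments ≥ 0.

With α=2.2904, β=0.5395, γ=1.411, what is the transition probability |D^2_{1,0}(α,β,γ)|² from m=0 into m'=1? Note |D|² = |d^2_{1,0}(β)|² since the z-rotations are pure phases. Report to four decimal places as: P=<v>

D^2_{1,0}(2.2904,0.5395,1.4110) = e^{-i·1·2.2904}·d^2_{1,0}(0.5395)·e^{-i·0·1.4110}. Compute d first:
Half-angle: c=0.963838, s=0.266490. N=√(6·1·2·2)=4.898979
Admissible k: 0..1 (factorial args all ≥0)
  k=0: (−1)^1·4.8990/(2)·0.9638^3·0.2665^1 = -0.584479
  k=1: (−1)^2·4.8990/(2)·0.9638^1·0.2665^3 = +0.044681
d^2_{1,0}(0.5395) = -0.584479 +0.044681 = -0.539798
|D^2_{1,0}|² = |d^2_{1,0}(β)|² = (-0.539798)² = 0.291382 (the z-rotation phases have unit modulus)

P=0.2914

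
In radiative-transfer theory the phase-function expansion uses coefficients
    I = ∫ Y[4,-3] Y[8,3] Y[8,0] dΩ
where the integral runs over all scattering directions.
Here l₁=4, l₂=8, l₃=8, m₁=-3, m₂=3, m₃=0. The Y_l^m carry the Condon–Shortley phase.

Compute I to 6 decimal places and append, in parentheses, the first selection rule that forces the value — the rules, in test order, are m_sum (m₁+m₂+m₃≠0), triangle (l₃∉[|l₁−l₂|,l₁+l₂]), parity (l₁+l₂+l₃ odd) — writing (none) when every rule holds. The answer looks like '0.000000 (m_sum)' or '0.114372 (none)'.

0.083505 (none)

m-sum 0 ✓  L=20 even ✓  4≤8≤12 ✓
Π(2lᵢ+1) = 9×17×17 = 2601
triangle coeff Δ(4,8,8) = 1/185175900
Σ_t [0,4]: t=0:+1/557383680 t=1:−1/21772800 t=2:+1/8294400 t=3:−1/21772800 t=4:+1/557383680 = 1/30965760
(3j)²=36/4199 [(4 8 8; 0 0 0)], sign=+1
Σ_t [3,4]: t=3:−1/139345920 t=4:+1/87091200 = 1/232243200
(3j)²=33/8398 [(4 8 8; -3 3 0)], sign=+1
⇒ 4πI² = 5346/61009
I = (+1)√(5346/61009/(4π)) = 0.08350502
No selection rule forces the value: the integral is nonzero (none).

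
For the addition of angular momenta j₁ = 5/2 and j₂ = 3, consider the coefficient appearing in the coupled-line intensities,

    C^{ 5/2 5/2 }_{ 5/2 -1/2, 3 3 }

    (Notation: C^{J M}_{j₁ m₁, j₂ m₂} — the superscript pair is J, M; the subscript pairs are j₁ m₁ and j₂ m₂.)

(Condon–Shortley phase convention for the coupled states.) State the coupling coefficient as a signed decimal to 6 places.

j₁+j₂−J=3  J+j₁−j₂=2  J−j₁+j₂=3  j₁+j₂+J+1=9
(j₁±m₁, j₂±m₂, J±M) = (2,3,6,0,5,0)
P² = 8640/7
sum k=3..3:
  [3] −1/72 = -1/72
S = -1/72
C² = P²·S² = 5/21 ; C = -0.487950

−√(5/21) ≈ -0.487950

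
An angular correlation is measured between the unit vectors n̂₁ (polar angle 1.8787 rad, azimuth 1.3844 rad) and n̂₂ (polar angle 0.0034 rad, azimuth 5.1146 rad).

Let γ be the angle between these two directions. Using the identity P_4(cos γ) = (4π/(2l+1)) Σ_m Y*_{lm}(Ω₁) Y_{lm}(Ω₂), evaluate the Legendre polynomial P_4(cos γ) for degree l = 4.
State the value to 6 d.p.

0.062664

Expand P_4 via completeness: Σ_{m} conj(Y_{4,m}) at Ω₁ times Y_{4,m} at Ω₂ —
  m=-4: (0.26814 - 0.24760j) × (-0.00000 - 0.00000j) = -0.00000 - 0.00000j  (running Σ = -0.00000 - 0.00000j)
  m=-3: (0.17416 + 0.27829j) × (-0.00000 - 0.00000j) = -0.00000 - 0.00000j  (running Σ = -0.00000 - 0.00000j)
  m=-2: (0.10103 - 0.03951j) × (-0.00002 + 0.00002j) = -0.00000 + 0.00000j  (running Σ = -0.00000 + 0.00000j)
  m=-1: (0.05968 + 0.31647j) × (0.00252 + 0.00592j) = -0.00172 + 0.00115j  (running Σ = -0.00172 + 0.00115j)
  m=0: (0.05711 + 0.00000j) × (0.84624 + 0.00000j) = 0.04833 + 0.00000j  (running Σ = 0.04660 + 0.00115j)
  m=1: (-0.05968 + 0.31647j) × (-0.00252 + 0.00592j) = -0.00172 - 0.00115j  (running Σ = 0.04488 + 0.00000j)
  m=2: (0.10103 + 0.03951j) × (-0.00002 - 0.00002j) = -0.00000 - 0.00000j  (running Σ = 0.04488 - 0.00000j)
  m=3: (-0.17416 + 0.27829j) × (0.00000 - 0.00000j) = -0.00000 + 0.00000j  (running Σ = 0.04488 - 0.00000j)
  m=4: (0.26814 + 0.24760j) × (-0.00000 + 0.00000j) = -0.00000 + 0.00000j  (running Σ = 0.04488 + 0.00000j)
Total Σ_m = 0.04488 + 0.00000j. Multiply by 1.396263: 0.06266 + 0.00000j. P_4(cos γ) = 0.062664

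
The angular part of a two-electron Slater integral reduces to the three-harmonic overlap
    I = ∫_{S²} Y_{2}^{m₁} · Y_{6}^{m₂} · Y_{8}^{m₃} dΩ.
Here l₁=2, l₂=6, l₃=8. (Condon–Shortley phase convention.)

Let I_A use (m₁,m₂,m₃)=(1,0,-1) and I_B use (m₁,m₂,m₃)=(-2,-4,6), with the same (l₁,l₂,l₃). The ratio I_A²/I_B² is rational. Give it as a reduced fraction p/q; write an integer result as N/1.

Same 2,6,8: normalisation and zero-m 3j drop out of the ratio.
A: Δ: 0! 4! 12! / 17! → 1/30940; sum: t=0:+1/3110400 = 1/3110400; 3j²(2 6 8; 1 0 -1) = Δ·Π!·Σ² = 21/1105  (sign -1)
B: Δ: 0! 4! 12! / 17! → 1/30940; sum: t=0:+1/174182400 = 1/174182400; 3j²(2 6 8; -2 -4 6) = Δ·Π!·Σ² = 11/340  (sign +1)
I_A²/I_B² = (21/1105)/(11/340) = 84/143

84/143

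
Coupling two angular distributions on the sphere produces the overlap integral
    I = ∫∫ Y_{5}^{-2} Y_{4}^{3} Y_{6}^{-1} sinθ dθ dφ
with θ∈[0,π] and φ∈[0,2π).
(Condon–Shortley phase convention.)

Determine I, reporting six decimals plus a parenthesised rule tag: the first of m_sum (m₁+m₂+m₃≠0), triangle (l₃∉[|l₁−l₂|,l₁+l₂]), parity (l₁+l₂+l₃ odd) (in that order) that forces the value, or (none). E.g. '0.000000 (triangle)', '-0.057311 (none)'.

L=15 odd ⇒ parity kills the (l;000) factor ⇒ I = 0

0.000000 (parity)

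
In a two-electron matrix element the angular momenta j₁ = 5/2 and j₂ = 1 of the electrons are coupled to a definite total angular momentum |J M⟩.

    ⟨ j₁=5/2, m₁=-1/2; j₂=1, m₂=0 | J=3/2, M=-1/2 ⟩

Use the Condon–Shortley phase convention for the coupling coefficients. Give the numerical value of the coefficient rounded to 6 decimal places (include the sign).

−√(2/5) = -0.632456

j₁+j₂−J=2  J+j₁−j₂=3  J−j₁+j₂=0  j₁+j₂+J+1=6
(j₁±m₁, j₂±m₂, J±M) = (2,3,1,1,1,2)
P² = 8/5
sum k=1..1:
  [1] −1/2 = -1/2
S = -1/2
C² = P²·S² = 2/5 ; C = -0.632456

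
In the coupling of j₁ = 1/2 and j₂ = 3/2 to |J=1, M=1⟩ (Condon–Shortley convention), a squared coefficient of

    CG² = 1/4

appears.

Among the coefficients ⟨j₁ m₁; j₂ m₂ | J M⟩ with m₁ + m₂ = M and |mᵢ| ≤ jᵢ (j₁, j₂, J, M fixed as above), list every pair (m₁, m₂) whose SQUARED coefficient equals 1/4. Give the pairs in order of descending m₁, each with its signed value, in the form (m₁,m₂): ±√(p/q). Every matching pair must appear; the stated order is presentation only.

(1/2,1/2): +√(1/4)

Admissible pairs with m₁+m₂ = M = 1: (-1/2,3/2), (1/2,1/2)
  (m₁,m₂)=(1/2,1/2): CG² = 1/4, CG = +√(1/4)   ← matches the target
  (m₁,m₂)=(-1/2,3/2): CG² = 3/4, CG = −√(3/4)
Pairs with CG² = 1/4: (1/2,1/2): +√(1/4)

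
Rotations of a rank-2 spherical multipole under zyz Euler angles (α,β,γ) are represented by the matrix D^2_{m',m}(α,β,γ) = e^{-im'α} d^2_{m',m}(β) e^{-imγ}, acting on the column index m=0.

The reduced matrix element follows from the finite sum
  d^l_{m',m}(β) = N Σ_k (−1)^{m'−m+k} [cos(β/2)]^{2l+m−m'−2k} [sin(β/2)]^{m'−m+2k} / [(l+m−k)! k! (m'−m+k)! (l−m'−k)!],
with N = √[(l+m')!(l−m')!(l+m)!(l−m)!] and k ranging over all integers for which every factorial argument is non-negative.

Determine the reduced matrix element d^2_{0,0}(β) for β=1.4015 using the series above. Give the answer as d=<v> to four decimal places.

d=-0.4574

d^2_{0,0}(β=1.4015) via the finite sum:
Half-angle: c=0.764359, s=0.644791. N=√(2·2·2·2)=4.000000
Admissible k: 0..2 (factorial args all ≥0)
  k=0: (−1)^0·4.0000/(4)·0.7644^4·0.6448^0 = +0.341342
  k=1: (−1)^1·4.0000/(1)·0.7644^2·0.6448^2 = -0.971612
  k=2: (−1)^2·4.0000/(4)·0.7644^0·0.6448^4 = +0.172853
d^2_{0,0}(1.4015) = +0.341342 -0.971612 +0.172853 = -0.457417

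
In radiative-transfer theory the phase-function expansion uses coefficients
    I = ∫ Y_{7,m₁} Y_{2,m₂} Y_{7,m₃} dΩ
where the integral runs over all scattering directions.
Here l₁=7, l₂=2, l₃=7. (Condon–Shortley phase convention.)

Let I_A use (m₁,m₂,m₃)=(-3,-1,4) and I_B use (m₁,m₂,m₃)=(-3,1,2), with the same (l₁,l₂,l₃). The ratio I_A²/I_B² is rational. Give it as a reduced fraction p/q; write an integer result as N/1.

l's match ⇒ only the (l;m) 3-j factors differ between A and B.
A: triangle coeff Δ(7,2,7) = 1/185640; Σ_t [0,1]: t=0:+1/14515200 t=1:−1/4354560 = -1/6220800; (3j)²=77/4420 [(7 2 7; -3 -1 4)], sign=+1
B: triangle coeff Δ(7,2,7) = 1/185640; Σ_t [1,2]: t=1:−1/4354560 t=2:+1/1935360 = 1/3483648; (3j)²=125/12376 [(7 2 7; -3 1 2)], sign=-1
I_A²/I_B² = (77/4420)/(125/12376) = 1078/625

1078/625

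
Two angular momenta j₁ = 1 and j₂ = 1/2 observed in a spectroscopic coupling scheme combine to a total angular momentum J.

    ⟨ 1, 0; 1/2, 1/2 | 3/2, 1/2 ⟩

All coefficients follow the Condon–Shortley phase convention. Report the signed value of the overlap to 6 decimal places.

j₁+j₂−J=0  J+j₁−j₂=2  J−j₁+j₂=1  j₁+j₂+J+1=4
(j₁±m₁, j₂±m₂, J±M) = (1,1,1,0,2,1)
P² = 2/3
sum k=0..0:
  [0] +1/1 = 1
S = 1
C² = P²·S² = 2/3 ; C = +0.816497

+0.816497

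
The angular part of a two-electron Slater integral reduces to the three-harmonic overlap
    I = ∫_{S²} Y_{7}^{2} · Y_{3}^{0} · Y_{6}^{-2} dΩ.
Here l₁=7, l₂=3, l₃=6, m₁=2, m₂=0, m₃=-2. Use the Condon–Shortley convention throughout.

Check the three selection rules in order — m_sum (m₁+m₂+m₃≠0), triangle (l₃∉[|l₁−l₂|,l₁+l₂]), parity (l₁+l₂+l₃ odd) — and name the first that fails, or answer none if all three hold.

none

m₁+m₂+m₃ = 2 + 0 − 2 = 0  ✓
triangle: |7−3|=4 ≤ l₃=6 ≤ 7+3=10  ✓
parity: l₁+l₂+l₃ = 16 is even  ✓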